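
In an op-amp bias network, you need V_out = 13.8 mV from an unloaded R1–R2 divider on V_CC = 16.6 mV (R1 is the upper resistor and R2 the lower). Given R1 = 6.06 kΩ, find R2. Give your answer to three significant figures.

Required fraction k = V_out/V_CC = 0.8313.
R2 = R1 · 0.8313/(1 − 0.8313) = 29.87 kΩ.

R2 ≈ 29.9 kΩ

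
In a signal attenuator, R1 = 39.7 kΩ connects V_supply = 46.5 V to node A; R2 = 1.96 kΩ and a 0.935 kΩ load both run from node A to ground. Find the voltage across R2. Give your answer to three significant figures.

R2 ‖ R_L = (1.96 × 0.935)/(1.96 + 0.935) = 0.6330 kΩ.
Now apply the divider: V_out = 46.5 × 0.01569 = 0.7298 V.

V_out ≈ 0.730 V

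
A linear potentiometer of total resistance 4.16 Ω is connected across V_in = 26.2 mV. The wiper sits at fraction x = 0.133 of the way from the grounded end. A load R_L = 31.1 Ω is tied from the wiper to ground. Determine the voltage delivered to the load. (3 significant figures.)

Lower segment x·R_p = 0.5533 Ω; upper segment (1−x)·R_p = 3.607 Ω.
(x·R_p) ‖ R_L = 0.5436 Ω.
Then V_out = V_in · 0.5436/(3.607 + 0.5436) = 3.432 mV.

V_out ≈ 3.43 mV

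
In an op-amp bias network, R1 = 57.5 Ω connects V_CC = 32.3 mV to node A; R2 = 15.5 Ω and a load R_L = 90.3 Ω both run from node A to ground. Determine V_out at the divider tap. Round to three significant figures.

The load sits in parallel with R2, giving an effective lower resistance R2' = R2·R_L/(R2+R_L) = 13.23 Ω.
Then V_out = V_CC · R2'/(R1 + R2') = 32.3 × 13.23/70.73 = 6.041 mV.
(Unloaded it would be 6.86 mV; the load pulls it down.)

V_out ≈ 6.04 mV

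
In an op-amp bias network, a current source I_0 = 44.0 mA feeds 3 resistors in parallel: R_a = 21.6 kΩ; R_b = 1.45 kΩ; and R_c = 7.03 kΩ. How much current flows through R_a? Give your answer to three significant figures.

I ≈ 2.32 mA

Total conductance ΣG = 1/21.6 + 1/1.45 + 1/7.03 = 0.8782 (units of 1/kΩ).
Current divider: I(R_a) = I_0 · G_k/ΣG = 44.0 × (0.04630/0.8782) = 44.0 × 0.05272 = 2.320 mA.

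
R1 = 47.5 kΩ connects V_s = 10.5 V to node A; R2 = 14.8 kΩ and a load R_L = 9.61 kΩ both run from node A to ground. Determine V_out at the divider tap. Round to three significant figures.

V_out ≈ 1.15 V

R2 ‖ R_L = (14.8 × 9.61)/(14.8 + 9.61) = 5.827 kΩ.
Now apply the divider: V_out = 10.5 × 0.1093 = 1.147 V.
(Unloaded it would be 2.49 V; the load pulls it down.)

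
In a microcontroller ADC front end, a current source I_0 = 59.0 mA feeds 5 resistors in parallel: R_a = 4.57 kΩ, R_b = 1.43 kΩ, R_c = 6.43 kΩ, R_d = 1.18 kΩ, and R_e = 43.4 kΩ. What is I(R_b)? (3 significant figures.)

ΣG = 1/4.57 + 1/1.43 + 1/6.43 + 1/1.18 + 1/43.4 = 1.944.
Current divider: I(R_b) = I_0 · G_k/ΣG = 59.0 × (0.6993/1.944) = 59.0 × 0.3597 = 21.22 mA.

I ≈ 21.2 mA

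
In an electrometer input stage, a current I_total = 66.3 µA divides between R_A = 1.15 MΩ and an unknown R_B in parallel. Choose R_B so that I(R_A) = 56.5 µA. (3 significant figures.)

In a two-way split, I_A/I_total = R_B/(R_A + R_B).
With f = 0.8522, R_B = R_A · f/(1−f) = 1.15 × 5.765 = 6.630 MΩ.

R_B ≈ 6.63 MΩ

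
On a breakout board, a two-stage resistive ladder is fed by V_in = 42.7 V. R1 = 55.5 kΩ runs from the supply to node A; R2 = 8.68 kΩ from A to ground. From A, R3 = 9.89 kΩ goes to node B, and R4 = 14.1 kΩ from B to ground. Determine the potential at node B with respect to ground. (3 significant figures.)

Looking into the second stage from A: R3 + R4 = 23.99 kΩ appears in parallel with R2.
R2 ‖ (R3+R4) = 6.374 kΩ.
V_A = 42.7 × 6.374/(55.5 + 6.374) = 4.399 V.
Then the unloaded second divider: V_B = V_A × R4/(R3+R4) = 4.399 × 0.5877 = 2.585 V.

V_B ≈ 2.59 V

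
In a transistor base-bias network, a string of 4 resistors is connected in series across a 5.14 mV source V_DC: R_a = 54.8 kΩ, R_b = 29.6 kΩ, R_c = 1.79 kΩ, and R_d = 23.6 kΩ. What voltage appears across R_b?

Total series resistance ΣR = 54.8 + 29.6 + 1.79 + 23.6 = 109.8 kΩ.
By the voltage-divider rule, V = 5.14 × 29.60/109.8 = 1.386 mV.

V ≈ 1.39 mV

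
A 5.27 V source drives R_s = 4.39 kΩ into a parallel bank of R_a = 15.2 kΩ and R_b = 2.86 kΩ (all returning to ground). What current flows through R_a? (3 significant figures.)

I ≈ 0.123 mA

Parallel bank: R_p = 1/(1/15.2 + 1/2.86) = 2.407 kΩ.
V_A by voltage divider: V_A = 5.27 × 2.407/(4.39 + 2.407) = 1.866 V.
I(R_a) = V_A / R_a = 1.866/15.2 = 0.1228 mA.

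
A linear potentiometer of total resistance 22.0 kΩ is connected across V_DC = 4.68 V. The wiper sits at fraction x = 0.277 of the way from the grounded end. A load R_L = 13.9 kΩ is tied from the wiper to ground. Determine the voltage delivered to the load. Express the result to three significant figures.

Split the track: R_lower = x·R_p = 6.094 kΩ, R_upper = (1−x)·R_p = 15.91 kΩ.
R_L loads the lower segment: effective lower R = 4.237 kΩ.
Then V_out = V_DC · 4.237/(15.91 + 4.237) = 0.9843 V.
(Unloaded: V_out = x·V_DC = 1.30 V.)

V_out ≈ 0.984 V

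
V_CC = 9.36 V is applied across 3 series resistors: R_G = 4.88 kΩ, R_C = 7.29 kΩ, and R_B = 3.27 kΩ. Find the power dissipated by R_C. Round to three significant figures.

ΣR = 15.44 kΩ → I = 9.36/15.44 = 0.6062 mA.
V(R_C) = I·R = 4.419 V; P = V·I = 4.419 × 0.6062 = 2.679 mW.

P ≈ 2.68 mW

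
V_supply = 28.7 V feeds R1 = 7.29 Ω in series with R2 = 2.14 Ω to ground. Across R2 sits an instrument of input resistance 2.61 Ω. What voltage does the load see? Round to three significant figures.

The load sits in parallel with R2, giving an effective lower resistance R2' = R2·R_L/(R2+R_L) = 1.176 Ω.
Voltage divider with the loaded lower leg: V_out = 28.7 × 1.176/(7.29 + 1.176) = 28.7 × 0.1389 = 3.986 V.
(Unloaded it would be 6.51 V; the load pulls it down.)

V_out ≈ 3.99 V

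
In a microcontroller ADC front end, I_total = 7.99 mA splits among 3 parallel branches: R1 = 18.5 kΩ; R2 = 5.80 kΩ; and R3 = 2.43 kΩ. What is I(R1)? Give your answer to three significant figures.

I ≈ 0.677 mA

Conductances: ΣG = 1/18.5 + 1/5.80 + 1/2.43 = 0.6380 (1/kΩ).
R1 takes the fraction G_k/ΣG = 0.05405/0.6380 = 0.08473, so I = 7.99 × 0.08473 = 0.6770 mA.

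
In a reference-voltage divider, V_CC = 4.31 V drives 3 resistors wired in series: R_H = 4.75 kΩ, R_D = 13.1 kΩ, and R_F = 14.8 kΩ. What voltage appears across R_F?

ΣR = 4.75 + 13.1 + 14.8 = 32.65 kΩ.
Voltage divider: V = V_CC · (14.80 / 32.65) = 4.31 × 0.4533 = 1.954 V.

V ≈ 1.95 V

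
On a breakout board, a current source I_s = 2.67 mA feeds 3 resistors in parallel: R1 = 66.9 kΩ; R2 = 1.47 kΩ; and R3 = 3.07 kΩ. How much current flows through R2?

I ≈ 1.78 mA

Conductances: ΣG = 1/66.9 + 1/1.47 + 1/3.07 = 1.021 (1/kΩ).
By the current-divider rule, I = I_s · G_k/ΣG = 2.67 × 0.6663 = 1.779 mA.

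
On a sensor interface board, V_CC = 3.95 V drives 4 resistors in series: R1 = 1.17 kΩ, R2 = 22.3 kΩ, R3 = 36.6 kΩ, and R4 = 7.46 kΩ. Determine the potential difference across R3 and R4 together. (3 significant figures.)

V ≈ 2.58 V

Series total: ΣR = 1.17 + 22.3 + 36.6 + 7.46 = 67.53 kΩ.
R_{R3..R4} = 36.6 + 7.46 = 44.06 kΩ.
V = V_CC · R/ΣR = 3.95 × 0.6525 = 2.577 V.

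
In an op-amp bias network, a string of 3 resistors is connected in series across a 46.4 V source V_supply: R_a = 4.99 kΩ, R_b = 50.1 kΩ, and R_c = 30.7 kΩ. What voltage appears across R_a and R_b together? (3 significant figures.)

Series total: ΣR = 4.99 + 50.1 + 30.7 = 85.79 kΩ.
R_{R_a..R_b} = 4.99 + 50.1 = 55.09 kΩ.
By the voltage-divider rule, V = 46.4 × 55.09/85.79 = 29.80 V.

V ≈ 29.8 V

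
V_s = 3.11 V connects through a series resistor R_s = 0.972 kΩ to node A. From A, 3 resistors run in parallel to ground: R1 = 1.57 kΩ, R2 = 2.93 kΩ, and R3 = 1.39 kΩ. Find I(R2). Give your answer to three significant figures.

I ≈ 0.401 mA

Equivalent of the parallel group: R_p = 0.5890 kΩ.
V_A = 3.11 × 0.5890/1.561 = 1.174 V.
I(R2) = V_A / R2 = 1.174/2.93 = 0.4005 mA.
(Equivalently: I_total = 1.992 mA, then current-divider fraction G_k/ΣG = 0.2010.)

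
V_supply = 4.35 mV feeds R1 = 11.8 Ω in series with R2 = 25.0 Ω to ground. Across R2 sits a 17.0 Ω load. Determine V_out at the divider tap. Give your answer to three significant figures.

R2 ‖ R_L = (25.0 × 17.0)/(25.0 + 17.0) = 10.12 Ω.
Now apply the divider: V_out = 4.35 × 0.4617 = 2.008 mV.

V_out ≈ 2.01 mV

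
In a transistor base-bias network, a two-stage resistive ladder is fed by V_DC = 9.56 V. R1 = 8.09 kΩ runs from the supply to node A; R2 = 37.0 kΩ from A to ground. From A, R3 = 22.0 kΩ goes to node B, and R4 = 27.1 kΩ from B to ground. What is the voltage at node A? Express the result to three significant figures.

V_A ≈ 6.91 V

Looking into the second stage from A: R3 + R4 = 49.10 kΩ appears in parallel with R2.
R2 ‖ (R3+R4) = 21.10 kΩ.
First divider: V_A = V_DC · 21.10/(8.09 + 21.10) = 6.910 V.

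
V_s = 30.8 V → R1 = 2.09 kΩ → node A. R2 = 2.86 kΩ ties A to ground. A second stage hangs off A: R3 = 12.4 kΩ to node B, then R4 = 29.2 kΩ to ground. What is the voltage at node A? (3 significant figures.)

V_A ≈ 17.3 V

The second stage (R3 + R4 = 41.60 kΩ) loads node A in parallel with R2.
Effective lower resistance at A: R2 ‖ 41.60 = 2.676 kΩ.
V_A = 30.8 × 2.676/(2.09 + 2.676) = 17.29 V.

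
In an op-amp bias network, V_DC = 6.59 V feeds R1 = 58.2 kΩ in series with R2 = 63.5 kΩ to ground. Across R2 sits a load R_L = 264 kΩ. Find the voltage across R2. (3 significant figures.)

V_out ≈ 3.08 V

The load sits in parallel with R2, giving an effective lower resistance R2' = R2·R_L/(R2+R_L) = 51.19 kΩ.
Then V_out = V_DC · R2'/(R1 + R2') = 6.59 × 51.19/109.4 = 3.084 V.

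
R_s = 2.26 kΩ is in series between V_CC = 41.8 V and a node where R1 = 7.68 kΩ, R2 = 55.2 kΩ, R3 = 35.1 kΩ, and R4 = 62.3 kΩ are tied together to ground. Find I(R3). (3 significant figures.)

I ≈ 0.829 mA

Combine the parallel branches: R_p = (1/7.68 + 1/55.2 + 1/35.1 + 1/62.3)⁻¹ = 5.185 kΩ.
V_A = 41.8 × 5.185/7.445 = 29.11 V.
Branch current I = V_A/R3 = 29.11/35.1 = 0.8294 mA.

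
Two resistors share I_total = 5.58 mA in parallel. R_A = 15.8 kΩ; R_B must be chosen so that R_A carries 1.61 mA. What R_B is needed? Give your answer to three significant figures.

The fraction through R_A equals R_B/(R_A+R_B).
1.61/5.58 = R_B/(R_A + R_B) → R_B = R_A · (0.2885)/(1 − 0.2885) = 15.8 × 0.4055 = 6.408 kΩ.

R_B ≈ 6.41 kΩ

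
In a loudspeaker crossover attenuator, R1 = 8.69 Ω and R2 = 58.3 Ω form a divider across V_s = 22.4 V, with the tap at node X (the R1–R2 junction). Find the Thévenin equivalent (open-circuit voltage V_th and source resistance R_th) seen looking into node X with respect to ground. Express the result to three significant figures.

V_th ≈ 19.5 V, R_th ≈ 7.56 Ω

Open-circuit (no load on X): V_th = V_s · R2/(R1 + R2) = 22.4 × 58.3/(8.690 + 58.3) = 19.49 V.
Zeroing V_s shorts the top of R1 to ground, so R_th = R1 ‖ R2 = 7.563 Ω.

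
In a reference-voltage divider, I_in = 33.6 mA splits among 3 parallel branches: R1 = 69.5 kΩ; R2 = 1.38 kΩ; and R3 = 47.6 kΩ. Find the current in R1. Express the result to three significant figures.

I ≈ 0.636 mA

Total conductance ΣG = 1/69.5 + 1/1.38 + 1/47.6 = 0.7600 (units of 1/kΩ).
R1 takes the fraction G_k/ΣG = 0.01439/0.7600 = 0.01893, so I = 33.6 × 0.01893 = 0.6361 mA.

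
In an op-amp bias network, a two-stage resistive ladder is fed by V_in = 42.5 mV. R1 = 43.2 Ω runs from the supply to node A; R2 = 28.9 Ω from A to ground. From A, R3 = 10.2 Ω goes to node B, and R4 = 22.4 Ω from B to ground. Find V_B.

V_B ≈ 7.64 mV

Looking into the second stage from A: R3 + R4 = 32.60 Ω appears in parallel with R2.
R2 ‖ (R3+R4) = 15.32 Ω.
So V_A = 42.5 × 0.2618 = 11.13 mV.
Then the unloaded second divider: V_B = V_A × R4/(R3+R4) = 11.13 × 0.6871 = 7.645 mV.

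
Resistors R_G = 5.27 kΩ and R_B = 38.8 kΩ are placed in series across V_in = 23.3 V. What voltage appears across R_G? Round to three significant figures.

Series total: ΣR = 5.27 + 38.8 = 44.07 kΩ.
Voltage divider: V = V_in · (5.270 / 44.07) = 23.3 × 0.1196 = 2.786 V.

V ≈ 2.79 V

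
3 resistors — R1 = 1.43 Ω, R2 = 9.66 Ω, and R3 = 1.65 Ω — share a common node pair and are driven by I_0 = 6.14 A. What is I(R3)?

I ≈ 2.64 A

ΣG = 1/1.43 + 1/9.66 + 1/1.65 = 1.409.
By the current-divider rule, I = I_0 · G_k/ΣG = 6.14 × 0.4302 = 2.641 A.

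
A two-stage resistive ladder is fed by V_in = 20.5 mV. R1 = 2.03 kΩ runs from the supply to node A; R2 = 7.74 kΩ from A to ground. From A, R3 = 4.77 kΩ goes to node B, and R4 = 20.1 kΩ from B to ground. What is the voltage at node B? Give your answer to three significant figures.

The second stage (R3 + R4 = 24.87 kΩ) loads node A in parallel with R2.
Effective lower resistance at A: R2 ‖ 24.87 = 5.903 kΩ.
First divider: V_A = V_in · 5.903/(2.03 + 5.903) = 15.25 mV.
Stage 2 is unloaded, so V_B = V_A · R4/(R3+R4) = 15.25 × 20.1/24.87 = 12.33 mV.

V_B ≈ 12.3 mV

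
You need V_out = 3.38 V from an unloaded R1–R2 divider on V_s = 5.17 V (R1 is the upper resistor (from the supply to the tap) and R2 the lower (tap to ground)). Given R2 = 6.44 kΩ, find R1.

Required fraction k = V_out/V_s = 0.6538.
So R1 = R2 · (V_s/V_out − 1) = 6.44 × (5.17/3.38 − 1) = 6.44 × 0.5296 = 3.411 kΩ.

R1 ≈ 3.41 kΩ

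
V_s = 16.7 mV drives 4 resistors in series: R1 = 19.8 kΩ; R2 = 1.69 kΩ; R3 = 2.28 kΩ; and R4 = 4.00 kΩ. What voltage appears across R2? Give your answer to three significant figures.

V ≈ 1.02 mV

Total series resistance ΣR = 19.8 + 1.69 + 2.28 + 4.00 = 27.77 kΩ.
By the voltage-divider rule, V = 16.7 × 1.690/27.77 = 1.016 mV.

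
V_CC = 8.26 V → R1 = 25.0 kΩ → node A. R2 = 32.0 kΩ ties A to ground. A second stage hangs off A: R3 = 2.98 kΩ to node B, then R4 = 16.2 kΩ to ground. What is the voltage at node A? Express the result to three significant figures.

The second stage (R3 + R4 = 19.18 kΩ) loads node A in parallel with R2.
R2 ‖ (R3+R4) = 11.99 kΩ.
So V_A = 8.26 × 0.3242 = 2.678 V.

V_A ≈ 2.68 V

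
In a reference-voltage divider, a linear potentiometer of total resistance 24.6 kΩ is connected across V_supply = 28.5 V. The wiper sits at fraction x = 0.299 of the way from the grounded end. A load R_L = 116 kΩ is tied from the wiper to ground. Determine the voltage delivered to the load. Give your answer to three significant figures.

The pot divides into 17.24 kΩ above the wiper and 7.355 kΩ below.
(x·R_p) ‖ R_L = 6.917 kΩ.
Then V_out = V_supply · 6.917/(17.24 + 6.917) = 8.159 V.

V_out ≈ 8.16 V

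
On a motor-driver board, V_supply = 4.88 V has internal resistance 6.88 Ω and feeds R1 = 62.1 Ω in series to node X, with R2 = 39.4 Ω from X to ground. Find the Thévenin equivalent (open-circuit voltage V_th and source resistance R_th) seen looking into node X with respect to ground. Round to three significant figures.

V_th ≈ 1.77 V, R_th ≈ 25.1 Ω

R1' = 6.88 + 62.1 = 68.98 Ω (source resistance + R1).
V_th is the unloaded tap voltage: V_supply · R2/(R1'+R2) = 4.88 × 0.3635 = 1.774 V.
With V_supply suppressed (replaced by a short), R_th = R1' ‖ R2 = (68.98 × 39.4)/(68.98 + 39.4) = 25.08 Ω.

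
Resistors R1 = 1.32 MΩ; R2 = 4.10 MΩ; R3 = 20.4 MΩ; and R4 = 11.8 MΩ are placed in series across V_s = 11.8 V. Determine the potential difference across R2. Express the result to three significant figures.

Series total: ΣR = 1.32 + 4.10 + 20.4 + 11.8 = 37.62 MΩ.
V = V_s · R/ΣR = 11.8 × 0.1090 = 1.286 V.

V ≈ 1.29 V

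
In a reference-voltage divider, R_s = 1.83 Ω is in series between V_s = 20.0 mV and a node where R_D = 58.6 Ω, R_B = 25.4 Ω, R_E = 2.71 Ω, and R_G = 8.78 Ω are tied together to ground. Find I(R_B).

Equivalent of the parallel group: R_p = 1.854 Ω.
Node voltage V_A = V_s · R_p/(R_s + R_p) = 20.0 × 0.5033 = 10.07 mV.
Branch current I = V_A/R_B = 10.07/25.4 = 0.3963 mA.

I ≈ 0.396 mA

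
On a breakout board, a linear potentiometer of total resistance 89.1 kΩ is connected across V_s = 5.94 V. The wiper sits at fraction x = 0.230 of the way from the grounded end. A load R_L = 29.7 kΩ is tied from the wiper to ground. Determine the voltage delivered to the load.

V_out ≈ 0.892 V

The pot divides into 68.61 kΩ above the wiper and 20.49 kΩ below.
Lower segment in parallel with the load: 20.49 ‖ 29.7 = 12.13 kΩ.
Loaded-divider output: V_out = 5.94 × 0.1502 = 0.8922 V.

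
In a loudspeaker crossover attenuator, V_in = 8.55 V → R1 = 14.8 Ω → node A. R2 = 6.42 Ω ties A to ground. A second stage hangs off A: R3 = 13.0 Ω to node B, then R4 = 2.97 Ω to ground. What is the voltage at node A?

Looking into the second stage from A: R3 + R4 = 15.97 Ω appears in parallel with R2.
R2 ‖ (R3+R4) = 4.579 Ω.
V_A = 8.55 × 4.579/(14.8 + 4.579) = 2.020 V.

V_A ≈ 2.02 V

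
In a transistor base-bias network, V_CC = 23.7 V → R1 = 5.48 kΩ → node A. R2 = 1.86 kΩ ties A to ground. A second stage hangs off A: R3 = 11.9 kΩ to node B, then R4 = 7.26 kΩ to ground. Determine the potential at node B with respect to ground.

The second stage (R3 + R4 = 19.16 kΩ) loads node A in parallel with R2.
Effective lower resistance at A: R2 ‖ 19.16 = 1.695 kΩ.
So V_A = 23.7 × 0.2363 = 5.600 V.
V_B = V_A × 0.3789 = 2.122 V.

V_B ≈ 2.12 V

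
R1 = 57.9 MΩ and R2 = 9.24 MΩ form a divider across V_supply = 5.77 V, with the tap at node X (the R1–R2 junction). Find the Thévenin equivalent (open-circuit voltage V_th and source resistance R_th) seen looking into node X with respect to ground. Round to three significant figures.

V_th ≈ 0.794 V, R_th ≈ 7.97 MΩ

V_th is the unloaded tap voltage: V_supply · R2/(R1+R2) = 5.77 × 0.1376 = 0.7941 V.
With V_supply suppressed (replaced by a short), R_th = R1 ‖ R2 = (57.90 × 9.24)/(57.90 + 9.24) = 7.968 MΩ.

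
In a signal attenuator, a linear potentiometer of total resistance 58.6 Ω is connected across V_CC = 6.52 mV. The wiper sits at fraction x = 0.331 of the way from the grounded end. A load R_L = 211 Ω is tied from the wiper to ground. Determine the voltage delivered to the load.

Lower segment x·R_p = 19.40 Ω; upper segment (1−x)·R_p = 39.20 Ω.
Lower segment in parallel with the load: 19.40 ‖ 211 = 17.76 Ω.
V_out = 6.52 × 17.76/(39.20 + 17.76) = 2.033 mV.

V_out ≈ 2.03 mV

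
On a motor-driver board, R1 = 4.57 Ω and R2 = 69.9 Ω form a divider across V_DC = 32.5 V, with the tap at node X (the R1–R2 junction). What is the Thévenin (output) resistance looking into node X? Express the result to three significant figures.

R_th ≈ 4.29 Ω

Zeroing V_DC shorts the top of R1 to ground, so R_th = R1 ‖ R2 = 4.290 Ω.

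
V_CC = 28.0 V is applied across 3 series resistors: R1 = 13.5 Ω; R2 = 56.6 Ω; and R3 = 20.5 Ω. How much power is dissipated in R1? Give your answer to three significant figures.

ΣR = 90.60 Ω → I = 28.0/90.60 = 0.3091 A.
V(R1) = I·R = 4.172 V; P = V·I = 4.172 × 0.3091 = 1.289 W.

P ≈ 1.29 W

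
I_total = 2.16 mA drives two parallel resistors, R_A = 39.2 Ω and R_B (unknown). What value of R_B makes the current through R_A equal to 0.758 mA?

In a two-way split, I_A/I_total = R_B/(R_A + R_B).
0.758/2.16 = R_B/(R_A + R_B) → R_B = R_A · (0.3509)/(1 − 0.3509) = 39.2 × 0.5407 = 21.19 Ω.

R_B ≈ 21.2 Ω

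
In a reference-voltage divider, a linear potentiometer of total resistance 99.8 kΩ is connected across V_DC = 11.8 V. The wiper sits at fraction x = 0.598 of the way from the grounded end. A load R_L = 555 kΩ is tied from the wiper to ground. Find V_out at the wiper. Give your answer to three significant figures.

Lower segment x·R_p = 59.68 kΩ; upper segment (1−x)·R_p = 40.12 kΩ.
Lower segment in parallel with the load: 59.68 ‖ 555 = 53.89 kΩ.
V_out = 11.8 × 53.89/(40.12 + 53.89) = 6.764 V.
(Unloaded: V_out = x·V_DC = 7.06 V.)

V_out ≈ 6.76 V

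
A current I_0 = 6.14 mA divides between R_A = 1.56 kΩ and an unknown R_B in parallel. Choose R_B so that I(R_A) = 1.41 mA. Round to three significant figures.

In a two-way split, I_A/I_0 = R_B/(R_A + R_B).
1.41/6.14 = R_B/(R_A + R_B) → R_B = R_A · (0.2296)/(1 − 0.2296) = 1.56 × 0.2981 = 0.4650 kΩ.

R_B ≈ 0.465 kΩ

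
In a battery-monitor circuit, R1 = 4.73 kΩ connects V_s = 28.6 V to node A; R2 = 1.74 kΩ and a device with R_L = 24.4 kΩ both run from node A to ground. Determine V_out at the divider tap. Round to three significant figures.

The load sits in parallel with R2, giving an effective lower resistance R2' = R2·R_L/(R2+R_L) = 1.624 kΩ.
Then V_out = V_s · R2'/(R1 + R2') = 28.6 × 1.624/6.354 = 7.310 V.
(Unloaded it would be 7.69 V; the load pulls it down.)

V_out ≈ 7.31 V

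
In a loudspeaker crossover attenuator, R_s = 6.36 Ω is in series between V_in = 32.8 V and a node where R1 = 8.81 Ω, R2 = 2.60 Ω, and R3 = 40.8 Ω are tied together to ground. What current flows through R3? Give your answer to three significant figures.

Combine the parallel branches: R_p = (1/8.81 + 1/2.60 + 1/40.8)⁻¹ = 1.913 Ω.
V_A = 32.8 × 1.913/8.273 = 7.586 V.
Branch current I = V_A/R3 = 7.586/40.8 = 0.1859 A.

I ≈ 0.186 A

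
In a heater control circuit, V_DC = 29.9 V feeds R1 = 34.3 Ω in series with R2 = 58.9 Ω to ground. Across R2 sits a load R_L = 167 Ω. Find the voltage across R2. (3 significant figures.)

V_out ≈ 16.7 V

First combine the lower leg with the load: R2 ‖ R_L = 43.54 Ω.
Then V_out = V_DC · R2'/(R1 + R2') = 29.9 × 43.54/77.84 = 16.73 V.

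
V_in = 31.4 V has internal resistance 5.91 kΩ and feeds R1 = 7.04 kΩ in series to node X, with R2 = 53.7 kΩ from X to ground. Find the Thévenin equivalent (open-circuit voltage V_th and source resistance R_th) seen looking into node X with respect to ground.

R1' = 5.91 + 7.04 = 12.95 kΩ (source resistance + R1).
With X open, the divider is unloaded: V_th = 31.4 × 53.7/66.65 = 25.30 V.
Zeroing V_in shorts the top of R1' to ground, so R_th = R1' ‖ R2 = 10.43 kΩ.

V_th ≈ 25.3 V, R_th ≈ 10.4 kΩ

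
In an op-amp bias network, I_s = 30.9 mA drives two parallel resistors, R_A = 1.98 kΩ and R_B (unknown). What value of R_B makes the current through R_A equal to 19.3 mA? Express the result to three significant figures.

In a two-way split, I_A/I_s = R_B/(R_A + R_B).
With f = 0.6246, R_B = R_A · f/(1−f) = 1.98 × 1.664 = 3.294 kΩ.

R_B ≈ 3.29 kΩ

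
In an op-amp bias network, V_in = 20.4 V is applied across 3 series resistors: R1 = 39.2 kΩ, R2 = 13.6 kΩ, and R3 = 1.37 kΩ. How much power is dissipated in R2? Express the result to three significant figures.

Series current I = V_in/ΣR = 20.4/54.17 = 0.3766 mA.
P(R2) = I²·R2 = (0.3766)² × 13.6 = 1.929 mW.

P ≈ 1.93 mW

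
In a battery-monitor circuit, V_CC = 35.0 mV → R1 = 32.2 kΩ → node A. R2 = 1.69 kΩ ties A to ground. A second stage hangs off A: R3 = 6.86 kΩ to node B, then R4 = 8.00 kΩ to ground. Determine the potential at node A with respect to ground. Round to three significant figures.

V_A ≈ 1.58 mV

The second stage (R3 + R4 = 14.86 kΩ) loads node A in parallel with R2.
Effective lower resistance at A: R2 ‖ 14.86 = 1.517 kΩ.
First divider: V_A = V_CC · 1.517/(32.2 + 1.517) = 1.575 mV.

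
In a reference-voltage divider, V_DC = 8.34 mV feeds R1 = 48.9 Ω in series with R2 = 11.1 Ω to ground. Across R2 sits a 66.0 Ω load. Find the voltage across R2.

First combine the lower leg with the load: R2 ‖ R_L = 9.502 Ω.
Voltage divider with the loaded lower leg: V_out = 8.34 × 9.502/(48.9 + 9.502) = 8.34 × 0.1627 = 1.357 mV.

V_out ≈ 1.36 mV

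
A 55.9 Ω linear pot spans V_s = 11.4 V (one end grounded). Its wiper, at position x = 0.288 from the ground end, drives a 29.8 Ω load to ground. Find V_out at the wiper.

V_out ≈ 2.37 V

Lower segment x·R_p = 16.10 Ω; upper segment (1−x)·R_p = 39.80 Ω.
R_L loads the lower segment: effective lower R = 10.45 Ω.
V_out = 11.4 × 10.45/(39.80 + 10.45) = 2.371 V.
(Unloaded: V_out = x·V_s = 3.28 V.)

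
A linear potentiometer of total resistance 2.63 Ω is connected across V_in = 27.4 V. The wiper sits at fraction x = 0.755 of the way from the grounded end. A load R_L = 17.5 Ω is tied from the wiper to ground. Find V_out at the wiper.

Lower segment x·R_p = 1.986 Ω; upper segment (1−x)·R_p = 0.6443 Ω.
R_L loads the lower segment: effective lower R = 1.783 Ω.
V_out = 27.4 × 1.783/(0.6443 + 1.783) = 20.13 V.

V_out ≈ 20.1 V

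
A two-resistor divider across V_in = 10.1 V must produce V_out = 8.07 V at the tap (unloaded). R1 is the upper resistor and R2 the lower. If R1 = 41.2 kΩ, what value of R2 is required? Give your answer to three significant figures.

R2 ≈ 164 kΩ

The divider ratio is R2/(R1+R2) = 8.07/10.1 = 0.7990.
R2 = R1 · 0.7990/(1 − 0.7990) = 163.8 kΩ.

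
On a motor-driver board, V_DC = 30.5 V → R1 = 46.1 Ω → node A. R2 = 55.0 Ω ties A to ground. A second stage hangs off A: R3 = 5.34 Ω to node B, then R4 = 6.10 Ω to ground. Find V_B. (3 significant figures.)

Looking into the second stage from A: R3 + R4 = 11.44 Ω appears in parallel with R2.
R2 ‖ (R3+R4) = 9.470 Ω.
So V_A = 30.5 × 0.1704 = 5.198 V.
Stage 2 is unloaded, so V_B = V_A · R4/(R3+R4) = 5.198 × 6.10/11.44 = 2.772 V.

V_B ≈ 2.77 V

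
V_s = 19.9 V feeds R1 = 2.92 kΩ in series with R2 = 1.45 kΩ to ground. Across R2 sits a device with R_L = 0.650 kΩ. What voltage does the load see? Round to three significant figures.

V_out ≈ 2.65 V

R2 ‖ R_L = (1.45 × 0.650)/(1.45 + 0.650) = 0.4488 kΩ.
Voltage divider with the loaded lower leg: V_out = 19.9 × 0.4488/(2.92 + 0.4488) = 19.9 × 0.1332 = 2.651 V.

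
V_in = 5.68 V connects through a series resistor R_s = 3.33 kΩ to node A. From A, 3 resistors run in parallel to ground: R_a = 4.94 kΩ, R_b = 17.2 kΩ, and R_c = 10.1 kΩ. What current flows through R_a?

I ≈ 0.523 mA

Equivalent of the parallel group: R_p = 2.781 kΩ.
V_A by voltage divider: V_A = 5.68 × 2.781/(3.33 + 2.781) = 2.585 V.
I(R_a) = V_A / R_a = 2.585/4.94 = 0.5233 mA.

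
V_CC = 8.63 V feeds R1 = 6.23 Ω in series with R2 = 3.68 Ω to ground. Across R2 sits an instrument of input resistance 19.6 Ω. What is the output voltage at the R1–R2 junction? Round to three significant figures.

V_out ≈ 2.87 V

First combine the lower leg with the load: R2 ‖ R_L = 3.098 Ω.
Now apply the divider: V_out = 8.63 × 0.3321 = 2.866 V.
(Unloaded it would be 3.20 V; the load pulls it down.)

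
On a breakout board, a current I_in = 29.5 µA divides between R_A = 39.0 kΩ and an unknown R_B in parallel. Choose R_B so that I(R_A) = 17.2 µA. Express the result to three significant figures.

The fraction through R_A equals R_B/(R_A+R_B).
With f = 0.5831, R_B = R_A · f/(1−f) = 39.0 × 1.398 = 54.54 kΩ.

R_B ≈ 54.5 kΩ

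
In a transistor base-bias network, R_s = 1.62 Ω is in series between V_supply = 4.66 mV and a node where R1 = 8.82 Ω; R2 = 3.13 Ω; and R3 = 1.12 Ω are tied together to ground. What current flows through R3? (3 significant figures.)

I ≈ 1.32 mA

Equivalent of the parallel group: R_p = 0.7543 Ω.
V_A = 4.66 × 0.7543/2.374 = 1.480 mV.
I(R3) = V_A / R3 = 1.480/1.12 = 1.322 mA.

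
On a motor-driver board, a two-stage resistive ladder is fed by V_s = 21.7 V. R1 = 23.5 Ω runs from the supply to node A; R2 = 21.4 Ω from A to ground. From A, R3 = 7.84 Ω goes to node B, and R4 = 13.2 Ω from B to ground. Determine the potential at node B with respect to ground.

V_B ≈ 4.23 V

The second stage (R3 + R4 = 21.04 Ω) loads node A in parallel with R2.
R2 ‖ (R3+R4) = 10.61 Ω.
So V_A = 21.7 × 0.3110 = 6.750 V.
Stage 2 is unloaded, so V_B = V_A · R4/(R3+R4) = 6.750 × 13.2/21.04 = 4.234 V.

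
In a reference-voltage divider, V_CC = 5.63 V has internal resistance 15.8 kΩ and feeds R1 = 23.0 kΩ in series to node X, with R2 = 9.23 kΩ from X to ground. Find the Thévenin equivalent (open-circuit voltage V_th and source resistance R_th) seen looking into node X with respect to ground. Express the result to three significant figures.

R1' = 15.8 + 23.0 = 38.80 kΩ (source resistance + R1).
V_th is the unloaded tap voltage: V_CC · R2/(R1'+R2) = 5.63 × 0.1922 = 1.082 V.
Looking into X with the source shorted: R_th = R1'·R2/(R1'+R2) = 38.80 × 9.23/48.03 = 7.456 kΩ.

V_th ≈ 1.08 V, R_th ≈ 7.46 kΩ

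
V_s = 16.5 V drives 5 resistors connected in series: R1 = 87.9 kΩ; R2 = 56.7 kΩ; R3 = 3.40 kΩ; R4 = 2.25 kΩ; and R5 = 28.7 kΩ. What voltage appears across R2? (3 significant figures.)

V ≈ 5.23 V

Series total: ΣR = 87.9 + 56.7 + 3.40 + 2.25 + 28.7 = 179.0 kΩ.
Voltage divider: V = V_s · (56.70 / 179.0) = 16.5 × 0.3168 = 5.228 V.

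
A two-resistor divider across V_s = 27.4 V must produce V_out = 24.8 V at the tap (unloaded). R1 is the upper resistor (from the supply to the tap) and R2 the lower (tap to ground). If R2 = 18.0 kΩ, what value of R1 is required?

R1 ≈ 1.89 kΩ

The divider ratio is R2/(R1+R2) = 24.8/27.4 = 0.9051.
Rearranging, R1 = R2·(1−k)/k = 18.0 × 0.1048 = 1.887 kΩ.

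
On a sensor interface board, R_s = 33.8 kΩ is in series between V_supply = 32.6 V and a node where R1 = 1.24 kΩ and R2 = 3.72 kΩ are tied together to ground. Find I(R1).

Parallel bank: R_p = 1/(1/1.24 + 1/3.72) = 0.9300 kΩ.
Node voltage V_A = V_supply · R_p/(R_s + R_p) = 32.6 × 0.02678 = 0.8730 V.
I(R1) = V_A / R1 = 0.8730/1.24 = 0.7040 mA.

I ≈ 0.704 mA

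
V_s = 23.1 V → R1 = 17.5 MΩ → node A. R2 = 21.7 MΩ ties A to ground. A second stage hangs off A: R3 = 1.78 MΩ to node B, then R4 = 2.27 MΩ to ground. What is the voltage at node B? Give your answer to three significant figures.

V_B ≈ 2.11 V

Node A sees R2 in parallel with the series input of stage 2, R3 + R4 = 4.050 MΩ.
Effective lower resistance at A: R2 ‖ 4.050 = 3.413 MΩ.
First divider: V_A = V_s · 3.413/(17.5 + 3.413) = 3.770 V.
Stage 2 is unloaded, so V_B = V_A · R4/(R3+R4) = 3.770 × 2.27/4.050 = 2.113 V.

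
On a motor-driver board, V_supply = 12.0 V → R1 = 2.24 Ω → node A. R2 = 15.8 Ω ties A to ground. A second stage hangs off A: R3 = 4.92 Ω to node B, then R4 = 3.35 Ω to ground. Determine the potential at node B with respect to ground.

The second stage (R3 + R4 = 8.270 Ω) loads node A in parallel with R2.
Effective lower resistance at A: R2 ‖ 8.270 = 5.429 Ω.
First divider: V_A = V_supply · 5.429/(2.24 + 5.429) = 8.495 V.
V_B = V_A × 0.4051 = 3.441 V.

V_B ≈ 3.44 V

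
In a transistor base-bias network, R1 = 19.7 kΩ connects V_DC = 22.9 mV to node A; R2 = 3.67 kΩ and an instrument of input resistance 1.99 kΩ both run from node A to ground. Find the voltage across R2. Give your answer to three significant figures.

V_out ≈ 1.41 mV

First combine the lower leg with the load: R2 ‖ R_L = 1.290 kΩ.
Now apply the divider: V_out = 22.9 × 0.06147 = 1.408 mV.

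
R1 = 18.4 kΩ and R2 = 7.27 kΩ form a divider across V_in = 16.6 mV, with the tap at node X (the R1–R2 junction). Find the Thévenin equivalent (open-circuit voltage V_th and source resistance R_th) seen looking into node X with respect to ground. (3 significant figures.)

V_th ≈ 4.70 mV, R_th ≈ 5.21 kΩ

Open-circuit (no load on X): V_th = V_in · R2/(R1 + R2) = 16.6 × 7.27/(18.40 + 7.27) = 4.701 mV.
With V_in suppressed (replaced by a short), R_th = R1 ‖ R2 = (18.40 × 7.27)/(18.40 + 7.27) = 5.211 kΩ.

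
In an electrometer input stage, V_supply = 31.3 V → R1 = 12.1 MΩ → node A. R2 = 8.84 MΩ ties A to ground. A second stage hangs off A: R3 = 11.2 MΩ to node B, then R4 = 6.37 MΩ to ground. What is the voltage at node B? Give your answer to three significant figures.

Node A sees R2 in parallel with the series input of stage 2, R3 + R4 = 17.57 MΩ.
R2 ‖ (R3+R4) = 5.881 MΩ.
First divider: V_A = V_supply · 5.881/(12.1 + 5.881) = 10.24 V.
Then the unloaded second divider: V_B = V_A × R4/(R3+R4) = 10.24 × 0.3625 = 3.712 V.

V_B ≈ 3.71 V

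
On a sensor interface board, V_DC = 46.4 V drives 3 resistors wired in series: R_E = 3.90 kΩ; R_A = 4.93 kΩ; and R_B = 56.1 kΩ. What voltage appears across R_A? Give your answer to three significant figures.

ΣR = 3.90 + 4.93 + 56.1 = 64.93 kΩ.
Voltage divider: V = V_DC · (4.930 / 64.93) = 46.4 × 0.07593 = 3.523 V.

V ≈ 3.52 V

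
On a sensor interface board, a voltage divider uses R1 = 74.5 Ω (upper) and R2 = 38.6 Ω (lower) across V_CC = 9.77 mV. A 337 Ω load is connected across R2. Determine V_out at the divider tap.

V_out ≈ 3.10 mV

The load sits in parallel with R2, giving an effective lower resistance R2' = R2·R_L/(R2+R_L) = 34.63 Ω.
Then V_out = V_CC · R2'/(R1 + R2') = 9.77 × 34.63/109.1 = 3.100 mV.
(Unloaded it would be 3.33 mV; the load pulls it down.)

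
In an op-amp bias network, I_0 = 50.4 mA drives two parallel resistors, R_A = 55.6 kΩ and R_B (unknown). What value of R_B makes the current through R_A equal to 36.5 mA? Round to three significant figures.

Two-branch current divider: I_A = I_0 · R_B/(R_A + R_B).
36.5/50.4 = R_B/(R_A + R_B) → R_B = R_A · (0.7242)/(1 − 0.7242) = 55.6 × 2.626 = 146.0 kΩ.

R_B ≈ 146 kΩ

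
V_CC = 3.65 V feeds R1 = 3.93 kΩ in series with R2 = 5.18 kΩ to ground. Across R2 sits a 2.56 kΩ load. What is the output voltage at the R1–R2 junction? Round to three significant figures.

The load sits in parallel with R2, giving an effective lower resistance R2' = R2·R_L/(R2+R_L) = 1.713 kΩ.
Then V_out = V_CC · R2'/(R1 + R2') = 3.65 × 1.713/5.643 = 1.108 V.
(Unloaded it would be 2.08 V; the load pulls it down.)

V_out ≈ 1.11 V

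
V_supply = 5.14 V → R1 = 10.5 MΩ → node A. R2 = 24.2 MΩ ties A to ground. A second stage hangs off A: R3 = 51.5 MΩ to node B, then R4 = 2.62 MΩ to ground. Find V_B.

V_B ≈ 0.153 V

Looking into the second stage from A: R3 + R4 = 54.12 MΩ appears in parallel with R2.
Effective lower resistance at A: R2 ‖ 54.12 = 16.72 MΩ.
First divider: V_A = V_supply · 16.72/(10.5 + 16.72) = 3.157 V.
V_B = V_A × 0.04841 = 0.1529 V.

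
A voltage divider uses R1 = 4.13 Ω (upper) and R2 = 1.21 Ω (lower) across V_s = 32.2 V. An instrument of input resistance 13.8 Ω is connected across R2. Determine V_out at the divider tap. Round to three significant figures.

First combine the lower leg with the load: R2 ‖ R_L = 1.112 Ω.
Now apply the divider: V_out = 32.2 × 0.2122 = 6.833 V.

V_out ≈ 6.83 V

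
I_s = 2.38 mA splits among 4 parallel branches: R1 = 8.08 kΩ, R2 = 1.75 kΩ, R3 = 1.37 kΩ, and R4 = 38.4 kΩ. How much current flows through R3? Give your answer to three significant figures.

Conductances: ΣG = 1/8.08 + 1/1.75 + 1/1.37 + 1/38.4 = 1.451 (1/kΩ).
By the current-divider rule, I = I_s · G_k/ΣG = 2.38 × 0.5030 = 1.197 mA.

I ≈ 1.20 mA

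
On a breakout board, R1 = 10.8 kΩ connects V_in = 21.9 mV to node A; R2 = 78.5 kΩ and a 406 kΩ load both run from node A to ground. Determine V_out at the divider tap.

The load sits in parallel with R2, giving an effective lower resistance R2' = R2·R_L/(R2+R_L) = 65.78 kΩ.
Voltage divider with the loaded lower leg: V_out = 21.9 × 65.78/(10.8 + 65.78) = 21.9 × 0.8590 = 18.81 mV.
(Unloaded it would be 19.3 mV; the load pulls it down.)

V_out ≈ 18.8 mV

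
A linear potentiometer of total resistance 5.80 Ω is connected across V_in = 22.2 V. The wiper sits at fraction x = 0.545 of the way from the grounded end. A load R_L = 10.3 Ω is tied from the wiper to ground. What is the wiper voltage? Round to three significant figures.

V_out ≈ 10.6 V

Lower segment x·R_p = 3.161 Ω; upper segment (1−x)·R_p = 2.639 Ω.
Lower segment in parallel with the load: 3.161 ‖ 10.3 = 2.419 Ω.
Loaded-divider output: V_out = 22.2 × 0.4782 = 10.62 V.
(Unloaded: V_out = x·V_in = 12.1 V.)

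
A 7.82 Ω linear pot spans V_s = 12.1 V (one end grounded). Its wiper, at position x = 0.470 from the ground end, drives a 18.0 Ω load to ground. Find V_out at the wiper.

Lower segment x·R_p = 3.675 Ω; upper segment (1−x)·R_p = 4.145 Ω.
(x·R_p) ‖ R_L = 3.052 Ω.
V_out = 12.1 × 3.052/(4.145 + 3.052) = 5.132 V.
(Unloaded: V_out = x·V_s = 5.69 V.)

V_out ≈ 5.13 V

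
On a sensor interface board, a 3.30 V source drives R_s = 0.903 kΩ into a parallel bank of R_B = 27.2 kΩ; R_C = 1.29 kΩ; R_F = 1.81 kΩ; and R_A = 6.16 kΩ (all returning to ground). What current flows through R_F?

I ≈ 0.766 mA

Equivalent of the parallel group: R_p = 0.6550 kΩ.
V_A by voltage divider: V_A = 3.30 × 0.6550/(0.903 + 0.6550) = 1.387 V.
I(R_F) = V_A / R_F = 1.387/1.81 = 0.7665 mA.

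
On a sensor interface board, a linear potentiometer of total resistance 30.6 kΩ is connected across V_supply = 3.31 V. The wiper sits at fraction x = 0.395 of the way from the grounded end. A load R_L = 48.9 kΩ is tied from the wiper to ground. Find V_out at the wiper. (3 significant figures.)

Lower segment x·R_p = 12.09 kΩ; upper segment (1−x)·R_p = 18.51 kΩ.
Lower segment in parallel with the load: 12.09 ‖ 48.9 = 9.691 kΩ.
V_out = 3.31 × 9.691/(18.51 + 9.691) = 1.137 V.

V_out ≈ 1.14 V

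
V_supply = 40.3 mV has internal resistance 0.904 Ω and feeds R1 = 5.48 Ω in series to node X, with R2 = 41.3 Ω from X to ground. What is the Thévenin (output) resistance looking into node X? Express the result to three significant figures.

R1' = 0.904 + 5.48 = 6.384 Ω (source resistance + R1).
Zeroing V_supply shorts the top of R1' to ground, so R_th = R1' ‖ R2 = 5.529 Ω.

R_th ≈ 5.53 Ω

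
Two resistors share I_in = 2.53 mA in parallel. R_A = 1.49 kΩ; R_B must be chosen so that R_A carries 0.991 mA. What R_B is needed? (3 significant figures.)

The fraction through R_A equals R_B/(R_A+R_B).
With f = 0.3917, R_B = R_A · f/(1−f) = 1.49 × 0.6439 = 0.9594 kΩ.

R_B ≈ 0.959 kΩ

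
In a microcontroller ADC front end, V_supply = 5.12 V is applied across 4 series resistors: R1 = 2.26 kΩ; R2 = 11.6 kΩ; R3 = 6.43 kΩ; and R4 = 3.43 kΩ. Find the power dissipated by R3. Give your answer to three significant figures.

P ≈ 0.300 mW

The common current is I = 5.12/23.72 = 0.2159 mA.
V(R3) = I·R = 1.388 V; P = V·I = 1.388 × 0.2159 = 0.2996 mW.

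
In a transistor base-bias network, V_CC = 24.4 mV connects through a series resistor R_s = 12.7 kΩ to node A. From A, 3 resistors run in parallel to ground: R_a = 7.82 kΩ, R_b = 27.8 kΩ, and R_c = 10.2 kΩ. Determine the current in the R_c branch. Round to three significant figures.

Parallel bank: R_p = 1/(1/7.82 + 1/27.8 + 1/10.2) = 3.818 kΩ.
V_A = 24.4 × 3.818/16.52 = 5.640 mV.
Branch current I = V_A/R_c = 5.640/10.2 = 0.5530 µA.
(Check via current divider: I_total = 1.477 µA; share G_k/ΣG = 0.3744 → same result.)

I ≈ 0.553 µA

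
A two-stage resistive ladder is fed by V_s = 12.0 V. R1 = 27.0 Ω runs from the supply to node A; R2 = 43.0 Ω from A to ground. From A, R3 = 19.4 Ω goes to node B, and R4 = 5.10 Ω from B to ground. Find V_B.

V_B ≈ 0.915 V

Node A sees R2 in parallel with the series input of stage 2, R3 + R4 = 24.50 Ω.
Effective lower resistance at A: R2 ‖ 24.50 = 15.61 Ω.
V_A = 12.0 × 15.61/(27.0 + 15.61) = 4.396 V.
V_B = V_A × 0.2082 = 0.9150 V.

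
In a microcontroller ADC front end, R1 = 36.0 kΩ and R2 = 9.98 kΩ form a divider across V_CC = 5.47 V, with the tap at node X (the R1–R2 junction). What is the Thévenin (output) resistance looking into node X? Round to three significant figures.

R_th ≈ 7.81 kΩ

With V_CC suppressed (replaced by a short), R_th = R1 ‖ R2 = (36.00 × 9.98)/(36.00 + 9.98) = 7.814 kΩ.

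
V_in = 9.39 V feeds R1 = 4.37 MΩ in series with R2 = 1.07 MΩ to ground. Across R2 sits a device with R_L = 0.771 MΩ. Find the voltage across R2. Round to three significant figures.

R2 ‖ R_L = (1.07 × 0.771)/(1.07 + 0.771) = 0.4481 MΩ.
Now apply the divider: V_out = 9.39 × 0.09301 = 0.8733 V.
(Unloaded it would be 1.85 V; the load pulls it down.)

V_out ≈ 0.873 V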